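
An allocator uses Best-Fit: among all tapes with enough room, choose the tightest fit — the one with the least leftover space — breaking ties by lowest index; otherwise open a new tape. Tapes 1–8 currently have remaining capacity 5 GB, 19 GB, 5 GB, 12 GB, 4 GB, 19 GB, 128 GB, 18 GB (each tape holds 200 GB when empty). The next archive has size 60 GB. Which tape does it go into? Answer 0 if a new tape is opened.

Tapes with room: tape 7 (128 GB).
Tightest fit is tape 7 with 128 GB free.

7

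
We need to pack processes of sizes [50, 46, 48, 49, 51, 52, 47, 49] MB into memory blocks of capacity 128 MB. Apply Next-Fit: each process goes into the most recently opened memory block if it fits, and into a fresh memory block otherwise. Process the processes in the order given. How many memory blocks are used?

50 MB → memory block 1 (remaining 78 MB)
46 MB → memory block 1 (remaining 32 MB)
48 MB → memory block 2 (remaining 80 MB)
49 MB → memory block 2 (remaining 31 MB)
51 MB → memory block 3 (remaining 77 MB)
52 MB → memory block 3 (remaining 25 MB)
47 MB → memory block 4 (remaining 81 MB)
49 MB → memory block 4 (remaining 32 MB)

4 memory blocks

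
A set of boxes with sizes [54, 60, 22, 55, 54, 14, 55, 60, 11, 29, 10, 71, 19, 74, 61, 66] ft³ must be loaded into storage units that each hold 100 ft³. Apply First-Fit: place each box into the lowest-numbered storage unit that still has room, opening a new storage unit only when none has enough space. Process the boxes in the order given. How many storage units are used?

10 storage units

storage unit 1: place 54 ft³, 46 ft³ left
storage unit 2: place 60 ft³, 40 ft³ left
storage unit 1: place 22 ft³, 24 ft³ left
storage unit 3: place 55 ft³, 45 ft³ left
storage unit 4: place 54 ft³, 46 ft³ left
storage unit 1: place 14 ft³, 10 ft³ left
storage unit 5: place 55 ft³, 45 ft³ left
storage unit 6: place 60 ft³, 40 ft³ left
storage unit 2: place 11 ft³, 29 ft³ left
storage unit 2: place 29 ft³, 0 ft³ left
storage unit 1: place 10 ft³, 0 ft³ left
storage unit 7: place 71 ft³, 29 ft³ left
storage unit 3: place 19 ft³, 26 ft³ left
storage unit 8: place 74 ft³, 26 ft³ left
storage unit 9: place 61 ft³, 39 ft³ left
storage unit 10: place 66 ft³, 34 ft³ left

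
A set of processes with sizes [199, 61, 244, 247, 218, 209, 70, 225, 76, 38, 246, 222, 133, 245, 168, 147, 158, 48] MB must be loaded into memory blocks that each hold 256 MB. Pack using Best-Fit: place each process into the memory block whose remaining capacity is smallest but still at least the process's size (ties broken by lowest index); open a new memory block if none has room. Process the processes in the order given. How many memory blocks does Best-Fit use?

14

memory block 1: place 199 MB, 57 MB left
memory block 2: place 61 MB, 195 MB left
memory block 3: place 244 MB, 12 MB left
memory block 4: place 247 MB, 9 MB left
memory block 5: place 218 MB, 38 MB left
memory block 6: place 209 MB, 47 MB left
memory block 2: place 70 MB, 125 MB left
memory block 7: place 225 MB, 31 MB left
memory block 2: place 76 MB, 49 MB left
memory block 5: place 38 MB, 0 MB left
memory block 8: place 246 MB, 10 MB left
memory block 9: place 222 MB, 34 MB left
memory block 10: place 133 MB, 123 MB left
memory block 11: place 245 MB, 11 MB left
memory block 12: place 168 MB, 88 MB left
memory block 13: place 147 MB, 109 MB left
memory block 14: place 158 MB, 98 MB left
memory block 2: place 48 MB, 1 MB left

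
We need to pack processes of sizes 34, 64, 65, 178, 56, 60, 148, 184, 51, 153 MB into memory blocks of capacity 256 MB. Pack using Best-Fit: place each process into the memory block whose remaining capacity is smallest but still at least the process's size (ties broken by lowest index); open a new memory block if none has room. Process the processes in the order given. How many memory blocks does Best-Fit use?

Put 34 MB in memory block 1; 222 MB remain.
Put 64 MB in memory block 1; 158 MB remain.
Put 65 MB in memory block 1; 93 MB remain.
Put 178 MB in memory block 2; 78 MB remain.
Put 56 MB in memory block 2; 22 MB remain.
Put 60 MB in memory block 1; 33 MB remain.
Put 148 MB in memory block 3; 108 MB remain.
Put 184 MB in memory block 4; 72 MB remain.
Put 51 MB in memory block 4; 21 MB remain.
Put 153 MB in memory block 5; 103 MB remain.

5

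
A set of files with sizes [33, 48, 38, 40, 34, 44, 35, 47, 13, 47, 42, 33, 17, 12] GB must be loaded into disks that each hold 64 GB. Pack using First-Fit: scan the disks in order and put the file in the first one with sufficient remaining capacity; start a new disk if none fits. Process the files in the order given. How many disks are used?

33 GB → disk 1 (remaining 31 GB)
48 GB → disk 2 (remaining 16 GB)
38 GB → disk 3 (remaining 26 GB)
40 GB → disk 4 (remaining 24 GB)
34 GB → disk 5 (remaining 30 GB)
44 GB → disk 6 (remaining 20 GB)
35 GB → disk 7 (remaining 29 GB)
47 GB → disk 8 (remaining 17 GB)
13 GB → disk 1 (remaining 18 GB)
47 GB → disk 9 (remaining 17 GB)
42 GB → disk 10 (remaining 22 GB)
33 GB → disk 11 (remaining 31 GB)
17 GB → disk 1 (remaining 1 GB)
12 GB → disk 2 (remaining 4 GB)

11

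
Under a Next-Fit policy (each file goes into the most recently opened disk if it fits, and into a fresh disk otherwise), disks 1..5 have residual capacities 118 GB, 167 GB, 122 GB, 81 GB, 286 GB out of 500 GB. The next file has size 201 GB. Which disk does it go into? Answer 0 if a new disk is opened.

5

Next-Fit only looks at disk 5, which has 286 GB free.
201 GB fits there.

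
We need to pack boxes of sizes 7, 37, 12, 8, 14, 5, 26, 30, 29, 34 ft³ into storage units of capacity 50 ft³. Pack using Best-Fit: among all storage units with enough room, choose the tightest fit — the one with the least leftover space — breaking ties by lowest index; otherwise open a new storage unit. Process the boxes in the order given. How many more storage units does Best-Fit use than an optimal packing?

Best-Fit: [7,37,5] [12,8,14] [26] [30] [29] [34] → 6 storage units.
Total size 202 ft³; any packing needs at least ⌈202/50⌉ = 5 storage units.
An optimal packing achieves that bound: [37,12] [34,14] [30,8,7,5] [29] [26] → 5 storage units.
Excess: 6 − 5 = 1.

1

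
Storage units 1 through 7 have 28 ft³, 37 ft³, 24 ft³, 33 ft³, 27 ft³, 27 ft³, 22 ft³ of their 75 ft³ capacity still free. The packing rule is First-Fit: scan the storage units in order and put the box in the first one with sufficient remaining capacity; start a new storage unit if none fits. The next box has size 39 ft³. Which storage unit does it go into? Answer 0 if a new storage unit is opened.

No storage unit has ≥ 39 ft³ free, so a new storage unit is opened.

0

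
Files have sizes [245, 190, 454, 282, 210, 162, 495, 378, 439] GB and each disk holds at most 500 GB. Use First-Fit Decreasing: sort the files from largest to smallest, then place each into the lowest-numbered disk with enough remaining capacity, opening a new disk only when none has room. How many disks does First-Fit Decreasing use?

7

Sorted descending: 495, 454, 439, 378, 282, 245, 210, 190, 162.
Put 495 GB in disk 1; 5 GB remain.
Put 454 GB in disk 2; 46 GB remain.
Put 439 GB in disk 3; 61 GB remain.
Put 378 GB in disk 4; 122 GB remain.
Put 282 GB in disk 5; 218 GB remain.
Put 245 GB in disk 6; 255 GB remain.
Put 210 GB in disk 5; 8 GB remain.
Put 190 GB in disk 6; 65 GB remain.
Put 162 GB in disk 7; 338 GB remain.
Final disks: [495] [454] [439] [378] [282,210] [245,190] [162].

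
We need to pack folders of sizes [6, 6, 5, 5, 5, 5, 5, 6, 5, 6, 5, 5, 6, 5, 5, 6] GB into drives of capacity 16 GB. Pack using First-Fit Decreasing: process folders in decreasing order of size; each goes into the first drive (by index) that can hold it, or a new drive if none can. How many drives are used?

7

Sorted descending: 6, 6, 6, 6, 6, 6, 5, 5, 5, 5, 5, 5, 5, 5, 5, 5.
Put 6 GB in drive 1; 10 GB remain.
Put 6 GB in drive 1; 4 GB remain.
Put 6 GB in drive 2; 10 GB remain.
Put 6 GB in drive 2; 4 GB remain.
Put 6 GB in drive 3; 10 GB remain.
Put 6 GB in drive 3; 4 GB remain.
Put 5 GB in drive 4; 11 GB remain.
Put 5 GB in drive 4; 6 GB remain.
Put 5 GB in drive 4; 1 GB remain.
Put 5 GB in drive 5; 11 GB remain.
Put 5 GB in drive 5; 6 GB remain.
Put 5 GB in drive 5; 1 GB remain.
Put 5 GB in drive 6; 11 GB remain.
Put 5 GB in drive 6; 6 GB remain.
Put 5 GB in drive 6; 1 GB remain.
Put 5 GB in drive 7; 11 GB remain.
Final drives: [6,6] [6,6] [6,6] [5,5,5] [5,5,5] [5,5,5] [5].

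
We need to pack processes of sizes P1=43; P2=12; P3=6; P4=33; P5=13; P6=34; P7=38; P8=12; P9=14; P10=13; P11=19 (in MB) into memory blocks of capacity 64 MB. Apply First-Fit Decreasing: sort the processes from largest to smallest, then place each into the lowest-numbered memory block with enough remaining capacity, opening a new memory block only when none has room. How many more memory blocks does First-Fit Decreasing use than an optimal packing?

First-Fit Decreasing: [43,19] [38,14,12] [34,13,13] [33,12,6] → 4 memory blocks.
Total size 237 MB; any packing needs at least ⌈237/64⌉ = 4 memory blocks.
So 4 is already optimal.

0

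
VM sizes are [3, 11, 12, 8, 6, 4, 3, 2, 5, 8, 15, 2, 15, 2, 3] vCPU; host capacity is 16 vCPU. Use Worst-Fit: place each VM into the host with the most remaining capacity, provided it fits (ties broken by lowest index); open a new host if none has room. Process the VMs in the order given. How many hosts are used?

7 hosts

host 1: place 3 vCPU, 13 vCPU left
host 1: place 11 vCPU, 2 vCPU left
host 2: place 12 vCPU, 4 vCPU left
host 3: place 8 vCPU, 8 vCPU left
host 3: place 6 vCPU, 2 vCPU left
host 2: place 4 vCPU, 0 vCPU left
host 4: place 3 vCPU, 13 vCPU left
host 4: place 2 vCPU, 11 vCPU left
host 4: place 5 vCPU, 6 vCPU left
host 5: place 8 vCPU, 8 vCPU left
host 6: place 15 vCPU, 1 vCPU left
host 5: place 2 vCPU, 6 vCPU left
host 7: place 15 vCPU, 1 vCPU left
host 4: place 2 vCPU, 4 vCPU left
host 5: place 3 vCPU, 3 vCPU left
Final hosts: [3,11] [12,4] [8,6] [3,2,5,2] [8,2,3] [15] [15].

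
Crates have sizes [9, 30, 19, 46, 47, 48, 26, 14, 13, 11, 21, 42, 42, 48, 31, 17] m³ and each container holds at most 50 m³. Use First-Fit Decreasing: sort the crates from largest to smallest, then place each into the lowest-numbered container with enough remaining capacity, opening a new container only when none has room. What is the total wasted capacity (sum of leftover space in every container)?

Sorted descending: 48, 48, 47, 46, 42, 42, 31, 30, 26, 21, 19, 17, 14, 13, 11, 9.
container 1: place 48 m³, 2 m³ left
container 2: place 48 m³, 2 m³ left
container 3: place 47 m³, 3 m³ left
container 4: place 46 m³, 4 m³ left
container 5: place 42 m³, 8 m³ left
container 6: place 42 m³, 8 m³ left
container 7: place 31 m³, 19 m³ left
container 8: place 30 m³, 20 m³ left
container 9: place 26 m³, 24 m³ left
container 9: place 21 m³, 3 m³ left
container 7: place 19 m³, 0 m³ left
container 8: place 17 m³, 3 m³ left
container 10: place 14 m³, 36 m³ left
container 10: place 13 m³, 23 m³ left
container 10: place 11 m³, 12 m³ left
container 10: place 9 m³, 3 m³ left
10 containers × 50 m³ = 500 m³; used 464 m³; unused 36 m³.

36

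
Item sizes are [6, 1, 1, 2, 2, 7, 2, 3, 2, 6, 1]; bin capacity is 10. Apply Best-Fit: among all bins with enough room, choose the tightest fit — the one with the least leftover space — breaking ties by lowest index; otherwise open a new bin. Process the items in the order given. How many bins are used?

6 → bin 1 (remaining 4)
1 → bin 1 (remaining 3)
1 → bin 1 (remaining 2)
2 → bin 1 (remaining 0)
2 → bin 2 (remaining 8)
7 → bin 2 (remaining 1)
2 → bin 3 (remaining 8)
3 → bin 3 (remaining 5)
2 → bin 3 (remaining 3)
6 → bin 4 (remaining 4)
1 → bin 2 (remaining 0)

4 bins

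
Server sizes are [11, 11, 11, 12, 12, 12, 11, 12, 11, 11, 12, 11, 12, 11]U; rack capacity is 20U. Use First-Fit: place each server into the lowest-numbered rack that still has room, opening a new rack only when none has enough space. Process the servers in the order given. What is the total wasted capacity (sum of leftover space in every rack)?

120

rack 1: place 11U, 9U left
rack 2: place 11U, 9U left
rack 3: place 11U, 9U left
rack 4: place 12U, 8U left
rack 5: place 12U, 8U left
rack 6: place 12U, 8U left
rack 7: place 11U, 9U left
rack 8: place 12U, 8U left
rack 9: place 11U, 9U left
rack 10: place 11U, 9U left
rack 11: place 12U, 8U left
rack 12: place 11U, 9U left
rack 13: place 12U, 8U left
rack 14: place 11U, 9U left
14 racks × 20U = 280U; used 160U; unused 120U.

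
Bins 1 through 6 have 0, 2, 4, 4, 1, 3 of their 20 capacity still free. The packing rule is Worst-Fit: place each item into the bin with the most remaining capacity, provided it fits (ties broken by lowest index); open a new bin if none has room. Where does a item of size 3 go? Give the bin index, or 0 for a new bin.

Bins with room: bin 3 (4), bin 4 (4), bin 6 (3).
Most room is bin 3 with 4 free.

3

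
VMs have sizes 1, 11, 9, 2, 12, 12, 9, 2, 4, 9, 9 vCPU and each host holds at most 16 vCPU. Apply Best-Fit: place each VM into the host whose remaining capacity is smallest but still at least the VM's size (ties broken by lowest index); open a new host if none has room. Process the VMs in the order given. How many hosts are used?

Put 1 vCPU in host 1; 15 vCPU remain.
Put 11 vCPU in host 1; 4 vCPU remain.
Put 9 vCPU in host 2; 7 vCPU remain.
Put 2 vCPU in host 1; 2 vCPU remain.
Put 12 vCPU in host 3; 4 vCPU remain.
Put 12 vCPU in host 4; 4 vCPU remain.
Put 9 vCPU in host 5; 7 vCPU remain.
Put 2 vCPU in host 1; 0 vCPU remain.
Put 4 vCPU in host 3; 0 vCPU remain.
Put 9 vCPU in host 6; 7 vCPU remain.
Put 9 vCPU in host 7; 7 vCPU remain.

7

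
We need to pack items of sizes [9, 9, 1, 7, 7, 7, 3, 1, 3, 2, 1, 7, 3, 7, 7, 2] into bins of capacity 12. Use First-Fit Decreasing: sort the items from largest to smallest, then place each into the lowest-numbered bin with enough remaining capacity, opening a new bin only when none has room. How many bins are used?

8

Sorted descending: 9, 9, 7, 7, 7, 7, 7, 7, 3, 3, 3, 2, 2, 1, 1, 1.
bin 1: place 9, 3 left
bin 2: place 9, 3 left
bin 3: place 7, 5 left
bin 4: place 7, 5 left
bin 5: place 7, 5 left
bin 6: place 7, 5 left
bin 7: place 7, 5 left
bin 8: place 7, 5 left
bin 1: place 3, 0 left
bin 2: place 3, 0 left
bin 3: place 3, 2 left
bin 3: place 2, 0 left
bin 4: place 2, 3 left
bin 4: place 1, 2 left
bin 4: place 1, 1 left
bin 4: place 1, 0 left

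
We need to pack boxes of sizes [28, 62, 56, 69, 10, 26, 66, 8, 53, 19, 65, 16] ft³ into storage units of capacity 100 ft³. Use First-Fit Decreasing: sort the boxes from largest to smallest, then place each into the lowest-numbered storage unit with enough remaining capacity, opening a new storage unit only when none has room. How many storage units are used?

6

Sorted descending: 69, 66, 65, 62, 56, 53, 28, 26, 19, 16, 10, 8.
Put 69 ft³ in storage unit 1; 31 ft³ remain.
Put 66 ft³ in storage unit 2; 34 ft³ remain.
Put 65 ft³ in storage unit 3; 35 ft³ remain.
Put 62 ft³ in storage unit 4; 38 ft³ remain.
Put 56 ft³ in storage unit 5; 44 ft³ remain.
Put 53 ft³ in storage unit 6; 47 ft³ remain.
Put 28 ft³ in storage unit 1; 3 ft³ remain.
Put 26 ft³ in storage unit 2; 8 ft³ remain.
Put 19 ft³ in storage unit 3; 16 ft³ remain.
Put 16 ft³ in storage unit 3; 0 ft³ remain.
Put 10 ft³ in storage unit 4; 28 ft³ remain.
Put 8 ft³ in storage unit 2; 0 ft³ remain.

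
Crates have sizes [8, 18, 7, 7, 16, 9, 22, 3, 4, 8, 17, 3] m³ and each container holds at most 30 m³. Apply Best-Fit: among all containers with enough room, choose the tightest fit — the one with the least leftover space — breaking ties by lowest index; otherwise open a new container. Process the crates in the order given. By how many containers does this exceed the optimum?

Best-Fit: [8,18,3] [7,7,16] [9,8] [22,4,3] [17] → 5 containers.
Total size 122 m³; any packing needs at least ⌈122/30⌉ = 5 containers.
So 5 is already optimal.

0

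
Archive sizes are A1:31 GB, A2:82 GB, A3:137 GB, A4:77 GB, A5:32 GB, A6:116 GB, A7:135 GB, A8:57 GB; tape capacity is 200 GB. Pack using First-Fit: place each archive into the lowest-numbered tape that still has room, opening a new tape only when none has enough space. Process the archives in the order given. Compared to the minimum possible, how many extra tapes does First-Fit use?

First-Fit: [31,82,77] [137,32] [116,57] [135] → 4 tapes.
Total size 667 GB; any packing needs at least ⌈667/200⌉ = 4 tapes.
So 4 is already optimal.

0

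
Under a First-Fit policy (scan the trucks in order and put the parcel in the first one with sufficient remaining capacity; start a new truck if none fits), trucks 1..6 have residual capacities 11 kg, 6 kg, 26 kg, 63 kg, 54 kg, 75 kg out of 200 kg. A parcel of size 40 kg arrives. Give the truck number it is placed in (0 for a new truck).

4

Trucks with room: truck 4 (63 kg), truck 5 (54 kg), truck 6 (75 kg).
The first with room is truck 4.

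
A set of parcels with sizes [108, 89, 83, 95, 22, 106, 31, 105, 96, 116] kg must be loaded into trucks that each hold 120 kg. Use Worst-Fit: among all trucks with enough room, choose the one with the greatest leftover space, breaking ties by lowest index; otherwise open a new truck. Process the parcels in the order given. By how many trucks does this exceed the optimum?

Worst-Fit: [108] [89,31] [83,22] [95] [106] [105] [96] [116] → 8 trucks.
Total size 851 kg; any packing needs at least ⌈851/120⌉ = 8 trucks.
So 8 is already optimal.

0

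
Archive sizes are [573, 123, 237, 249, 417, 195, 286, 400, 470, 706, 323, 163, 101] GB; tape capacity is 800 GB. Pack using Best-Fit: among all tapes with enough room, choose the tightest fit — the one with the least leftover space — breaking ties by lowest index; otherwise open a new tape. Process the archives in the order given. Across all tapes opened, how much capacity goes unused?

557

573 GB → tape 1 (remaining 227 GB)
123 GB → tape 1 (remaining 104 GB)
237 GB → tape 2 (remaining 563 GB)
249 GB → tape 2 (remaining 314 GB)
417 GB → tape 3 (remaining 383 GB)
195 GB → tape 2 (remaining 119 GB)
286 GB → tape 3 (remaining 97 GB)
400 GB → tape 4 (remaining 400 GB)
470 GB → tape 5 (remaining 330 GB)
706 GB → tape 6 (remaining 94 GB)
323 GB → tape 5 (remaining 7 GB)
163 GB → tape 4 (remaining 237 GB)
101 GB → tape 1 (remaining 3 GB)
6 tapes × 800 GB = 4800 GB; used 4243 GB; unused 557 GB.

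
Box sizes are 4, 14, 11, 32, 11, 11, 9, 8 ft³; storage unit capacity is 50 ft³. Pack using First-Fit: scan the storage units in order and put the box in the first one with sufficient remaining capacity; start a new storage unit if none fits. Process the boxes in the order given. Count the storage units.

Put 4 ft³ in storage unit 1; 46 ft³ remain.
Put 14 ft³ in storage unit 1; 32 ft³ remain.
Put 11 ft³ in storage unit 1; 21 ft³ remain.
Put 32 ft³ in storage unit 2; 18 ft³ remain.
Put 11 ft³ in storage unit 1; 10 ft³ remain.
Put 11 ft³ in storage unit 2; 7 ft³ remain.
Put 9 ft³ in storage unit 1; 1 ft³ remain.
Put 8 ft³ in storage unit 3; 42 ft³ remain.
Final storage units: [4,14,11,11,9] [32,11] [8].

3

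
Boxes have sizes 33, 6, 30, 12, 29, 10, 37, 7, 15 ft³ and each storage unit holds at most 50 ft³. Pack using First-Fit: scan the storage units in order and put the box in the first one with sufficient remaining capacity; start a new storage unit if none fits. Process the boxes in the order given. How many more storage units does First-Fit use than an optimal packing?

First-Fit: [33,6,10] [30,12,7] [29,15] [37] → 4 storage units.
Total size 179 ft³; any packing needs at least ⌈179/50⌉ = 4 storage units.
So 4 is already optimal.

0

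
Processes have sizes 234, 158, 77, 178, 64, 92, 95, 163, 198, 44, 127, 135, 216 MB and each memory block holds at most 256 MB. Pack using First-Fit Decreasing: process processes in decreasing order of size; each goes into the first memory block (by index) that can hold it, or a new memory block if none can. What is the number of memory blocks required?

Sorted descending: 234, 216, 198, 178, 163, 158, 135, 127, 95, 92, 77, 64, 44.
memory block 1: place 234 MB, 22 MB left
memory block 2: place 216 MB, 40 MB left
memory block 3: place 198 MB, 58 MB left
memory block 4: place 178 MB, 78 MB left
memory block 5: place 163 MB, 93 MB left
memory block 6: place 158 MB, 98 MB left
memory block 7: place 135 MB, 121 MB left
memory block 8: place 127 MB, 129 MB left
memory block 6: place 95 MB, 3 MB left
memory block 5: place 92 MB, 1 MB left
memory block 4: place 77 MB, 1 MB left
memory block 7: place 64 MB, 57 MB left
memory block 3: place 44 MB, 14 MB left
Final memory blocks: [234] [216] [198,44] [178,77] [163,92] [158,95] [135,64] [127].

8 memory blocks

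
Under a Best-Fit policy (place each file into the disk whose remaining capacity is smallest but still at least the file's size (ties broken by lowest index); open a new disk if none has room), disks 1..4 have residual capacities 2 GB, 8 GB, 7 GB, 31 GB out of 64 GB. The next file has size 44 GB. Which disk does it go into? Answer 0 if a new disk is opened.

0

No disk has ≥ 44 GB free, so a new disk is opened.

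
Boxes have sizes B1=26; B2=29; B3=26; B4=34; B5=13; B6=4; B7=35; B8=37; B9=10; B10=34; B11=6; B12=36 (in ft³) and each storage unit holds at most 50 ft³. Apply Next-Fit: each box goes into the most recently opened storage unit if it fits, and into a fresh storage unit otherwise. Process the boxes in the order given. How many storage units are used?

8

B1 (26 ft³) → storage unit 1 (remaining 24 ft³)
B2 (29 ft³) → storage unit 2 (remaining 21 ft³)
B3 (26 ft³) → storage unit 3 (remaining 24 ft³)
B4 (34 ft³) → storage unit 4 (remaining 16 ft³)
B5 (13 ft³) → storage unit 4 (remaining 3 ft³)
B6 (4 ft³) → storage unit 5 (remaining 46 ft³)
B7 (35 ft³) → storage unit 5 (remaining 11 ft³)
B8 (37 ft³) → storage unit 6 (remaining 13 ft³)
B9 (10 ft³) → storage unit 6 (remaining 3 ft³)
B10 (34 ft³) → storage unit 7 (remaining 16 ft³)
B11 (6 ft³) → storage unit 7 (remaining 10 ft³)
B12 (36 ft³) → storage unit 8 (remaining 14 ft³)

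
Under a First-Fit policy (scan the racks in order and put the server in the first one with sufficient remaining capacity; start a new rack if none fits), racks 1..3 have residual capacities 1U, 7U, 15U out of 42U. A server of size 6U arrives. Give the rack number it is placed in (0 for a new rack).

2

Racks with room: rack 2 (7U), rack 3 (15U).
The first with room is rack 2.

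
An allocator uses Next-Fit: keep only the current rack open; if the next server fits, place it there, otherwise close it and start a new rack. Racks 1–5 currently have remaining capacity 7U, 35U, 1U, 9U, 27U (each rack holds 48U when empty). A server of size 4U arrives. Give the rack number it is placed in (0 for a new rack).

Next-Fit only looks at rack 5, which has 27U free.
4U fits there.

5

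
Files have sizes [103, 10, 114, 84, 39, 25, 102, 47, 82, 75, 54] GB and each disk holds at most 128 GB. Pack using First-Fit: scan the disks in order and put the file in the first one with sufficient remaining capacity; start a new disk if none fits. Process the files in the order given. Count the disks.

7

disk 1: place 103 GB, 25 GB left
disk 1: place 10 GB, 15 GB left
disk 2: place 114 GB, 14 GB left
disk 3: place 84 GB, 44 GB left
disk 3: place 39 GB, 5 GB left
disk 4: place 25 GB, 103 GB left
disk 4: place 102 GB, 1 GB left
disk 5: place 47 GB, 81 GB left
disk 6: place 82 GB, 46 GB left
disk 5: place 75 GB, 6 GB left
disk 7: place 54 GB, 74 GB left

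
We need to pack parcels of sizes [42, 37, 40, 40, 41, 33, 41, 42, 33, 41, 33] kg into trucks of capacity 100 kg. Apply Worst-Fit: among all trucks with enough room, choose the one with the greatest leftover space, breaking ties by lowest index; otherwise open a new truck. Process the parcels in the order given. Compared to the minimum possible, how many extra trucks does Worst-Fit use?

Worst-Fit: [42,37] [40,40] [41,33] [41,42] [33,41] [33] → 6 trucks.
Total size 423 kg; any packing needs at least ⌈423/100⌉ = 5 trucks.
An optimal packing achieves that bound: [42,42] [41,41] [41,40] [40,37] [33,33,33] → 5 trucks.
Excess: 6 − 5 = 1.

1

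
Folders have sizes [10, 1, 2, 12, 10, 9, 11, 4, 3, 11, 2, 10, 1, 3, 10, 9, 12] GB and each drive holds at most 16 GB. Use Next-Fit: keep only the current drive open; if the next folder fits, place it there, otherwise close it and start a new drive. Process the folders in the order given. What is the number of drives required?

10 drives

drive 1: place 10 GB, 6 GB left
drive 1: place 1 GB, 5 GB left
drive 1: place 2 GB, 3 GB left
drive 2: place 12 GB, 4 GB left
drive 3: place 10 GB, 6 GB left
drive 4: place 9 GB, 7 GB left
drive 5: place 11 GB, 5 GB left
drive 5: place 4 GB, 1 GB left
drive 6: place 3 GB, 13 GB left
drive 6: place 11 GB, 2 GB left
drive 6: place 2 GB, 0 GB left
drive 7: place 10 GB, 6 GB left
drive 7: place 1 GB, 5 GB left
drive 7: place 3 GB, 2 GB left
drive 8: place 10 GB, 6 GB left
drive 9: place 9 GB, 7 GB left
drive 10: place 12 GB, 4 GB left
Final drives: [10,1,2] [12] [10] [9] [11,4] [3,11,2] [10,1,3] [10] [9] [12].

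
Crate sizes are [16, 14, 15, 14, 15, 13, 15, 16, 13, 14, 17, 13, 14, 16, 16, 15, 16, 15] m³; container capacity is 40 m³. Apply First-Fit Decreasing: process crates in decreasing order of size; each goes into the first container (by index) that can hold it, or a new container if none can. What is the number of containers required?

9

Sorted descending: 17, 16, 16, 16, 16, 16, 15, 15, 15, 15, 15, 14, 14, 14, 14, 13, 13, 13.
Put 17 m³ in container 1; 23 m³ remain.
Put 16 m³ in container 1; 7 m³ remain.
Put 16 m³ in container 2; 24 m³ remain.
Put 16 m³ in container 2; 8 m³ remain.
Put 16 m³ in container 3; 24 m³ remain.
Put 16 m³ in container 3; 8 m³ remain.
Put 15 m³ in container 4; 25 m³ remain.
Put 15 m³ in container 4; 10 m³ remain.
Put 15 m³ in container 5; 25 m³ remain.
Put 15 m³ in container 5; 10 m³ remain.
Put 15 m³ in container 6; 25 m³ remain.
Put 14 m³ in container 6; 11 m³ remain.
Put 14 m³ in container 7; 26 m³ remain.
Put 14 m³ in container 7; 12 m³ remain.
Put 14 m³ in container 8; 26 m³ remain.
Put 13 m³ in container 8; 13 m³ remain.
Put 13 m³ in container 8; 0 m³ remain.
Put 13 m³ in container 9; 27 m³ remain.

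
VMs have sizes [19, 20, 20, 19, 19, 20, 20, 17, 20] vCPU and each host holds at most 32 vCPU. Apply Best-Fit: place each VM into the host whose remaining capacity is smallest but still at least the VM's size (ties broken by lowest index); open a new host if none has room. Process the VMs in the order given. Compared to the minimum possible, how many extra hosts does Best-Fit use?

0

Best-Fit: [19] [20] [20] [19] [19] [20] [20] [17] [20] → 9 hosts.
9 VMs exceed 16 vCPU (half the capacity), and no two of those can share a host, so at least 9 hosts are needed.
So 9 is already optimal.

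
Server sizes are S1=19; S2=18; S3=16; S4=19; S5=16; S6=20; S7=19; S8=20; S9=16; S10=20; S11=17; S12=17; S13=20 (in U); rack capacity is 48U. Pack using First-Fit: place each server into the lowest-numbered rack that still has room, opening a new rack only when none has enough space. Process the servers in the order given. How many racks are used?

Put S1 (19U) in rack 1; 29U remain.
Put S2 (18U) in rack 1; 11U remain.
Put S3 (16U) in rack 2; 32U remain.
Put S4 (19U) in rack 2; 13U remain.
Put S5 (16U) in rack 3; 32U remain.
Put S6 (20U) in rack 3; 12U remain.
Put S7 (19U) in rack 4; 29U remain.
Put S8 (20U) in rack 4; 9U remain.
Put S9 (16U) in rack 5; 32U remain.
Put S10 (20U) in rack 5; 12U remain.
Put S11 (17U) in rack 6; 31U remain.
Put S12 (17U) in rack 6; 14U remain.
Put S13 (20U) in rack 7; 28U remain.
Final racks: [19,18] [16,19] [16,20] [19,20] [16,20] [17,17] [20].

7 racks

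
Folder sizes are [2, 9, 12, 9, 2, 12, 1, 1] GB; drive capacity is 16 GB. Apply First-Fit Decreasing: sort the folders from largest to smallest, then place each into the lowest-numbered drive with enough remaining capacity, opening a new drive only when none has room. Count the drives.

4 drives

Sorted descending: 12, 12, 9, 9, 2, 2, 1, 1.
Put 12 GB in drive 1; 4 GB remain.
Put 12 GB in drive 2; 4 GB remain.
Put 9 GB in drive 3; 7 GB remain.
Put 9 GB in drive 4; 7 GB remain.
Put 2 GB in drive 1; 2 GB remain.
Put 2 GB in drive 1; 0 GB remain.
Put 1 GB in drive 2; 3 GB remain.
Put 1 GB in drive 2; 2 GB remain.
Final drives: [12,2,2] [12,1,1] [9] [9].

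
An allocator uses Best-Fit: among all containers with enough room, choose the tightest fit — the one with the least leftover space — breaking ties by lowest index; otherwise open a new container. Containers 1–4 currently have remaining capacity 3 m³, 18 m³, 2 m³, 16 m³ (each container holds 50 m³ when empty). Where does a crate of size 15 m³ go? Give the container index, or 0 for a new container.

4

Containers with room: container 2 (18 m³), container 4 (16 m³).
Tightest fit is container 4 with 16 m³ free.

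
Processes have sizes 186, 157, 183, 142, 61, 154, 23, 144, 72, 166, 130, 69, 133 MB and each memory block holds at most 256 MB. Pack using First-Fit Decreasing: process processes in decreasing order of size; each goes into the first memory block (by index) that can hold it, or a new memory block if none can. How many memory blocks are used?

9 memory blocks

Sorted descending: 186, 183, 166, 157, 154, 144, 142, 133, 130, 72, 69, 61, 23.
memory block 1: place 186 MB, 70 MB left
memory block 2: place 183 MB, 73 MB left
memory block 3: place 166 MB, 90 MB left
memory block 4: place 157 MB, 99 MB left
memory block 5: place 154 MB, 102 MB left
memory block 6: place 144 MB, 112 MB left
memory block 7: place 142 MB, 114 MB left
memory block 8: place 133 MB, 123 MB left
memory block 9: place 130 MB, 126 MB left
memory block 2: place 72 MB, 1 MB left
memory block 1: place 69 MB, 1 MB left
memory block 3: place 61 MB, 29 MB left
memory block 3: place 23 MB, 6 MB left
Final memory blocks: [186,69] [183,72] [166,61,23] [157] [154] [144] [142] [133] [130].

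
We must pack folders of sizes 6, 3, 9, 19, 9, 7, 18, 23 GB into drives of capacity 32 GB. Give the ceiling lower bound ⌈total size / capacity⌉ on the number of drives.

3 drives

Total size = 6 + 3 + 9 + 19 + 9 + 7 + 18 + 23 = 94 GB.
⌈94 / 32⌉ = 3.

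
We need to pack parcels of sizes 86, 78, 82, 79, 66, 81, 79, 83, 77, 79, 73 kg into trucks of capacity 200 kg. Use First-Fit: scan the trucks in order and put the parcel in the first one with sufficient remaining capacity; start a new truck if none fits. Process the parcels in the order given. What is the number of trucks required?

6 trucks

86 kg → truck 1 (remaining 114 kg)
78 kg → truck 1 (remaining 36 kg)
82 kg → truck 2 (remaining 118 kg)
79 kg → truck 2 (remaining 39 kg)
66 kg → truck 3 (remaining 134 kg)
81 kg → truck 3 (remaining 53 kg)
79 kg → truck 4 (remaining 121 kg)
83 kg → truck 4 (remaining 38 kg)
77 kg → truck 5 (remaining 123 kg)
79 kg → truck 5 (remaining 44 kg)
73 kg → truck 6 (remaining 127 kg)
Final trucks: [86,78] [82,79] [66,81] [79,83] [77,79] [73].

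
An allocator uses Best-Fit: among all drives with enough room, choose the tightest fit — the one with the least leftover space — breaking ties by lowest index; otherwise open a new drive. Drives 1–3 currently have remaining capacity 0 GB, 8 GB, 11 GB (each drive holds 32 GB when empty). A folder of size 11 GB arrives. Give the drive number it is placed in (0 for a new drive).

3

Drives with room: drive 3 (11 GB).
Tightest fit is drive 3 with 11 GB free.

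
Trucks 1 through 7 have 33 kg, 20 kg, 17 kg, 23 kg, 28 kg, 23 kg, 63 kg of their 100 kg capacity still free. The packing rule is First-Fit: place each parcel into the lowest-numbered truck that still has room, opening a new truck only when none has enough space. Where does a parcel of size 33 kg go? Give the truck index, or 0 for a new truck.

Trucks with room: truck 1 (33 kg), truck 7 (63 kg).
The first with room is truck 1.

1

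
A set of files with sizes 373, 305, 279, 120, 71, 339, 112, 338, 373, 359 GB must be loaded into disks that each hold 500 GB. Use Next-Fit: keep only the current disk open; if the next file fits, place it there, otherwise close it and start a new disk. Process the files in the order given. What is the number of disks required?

7

Put 373 GB in disk 1; 127 GB remain.
Put 305 GB in disk 2; 195 GB remain.
Put 279 GB in disk 3; 221 GB remain.
Put 120 GB in disk 3; 101 GB remain.
Put 71 GB in disk 3; 30 GB remain.
Put 339 GB in disk 4; 161 GB remain.
Put 112 GB in disk 4; 49 GB remain.
Put 338 GB in disk 5; 162 GB remain.
Put 373 GB in disk 6; 127 GB remain.
Put 359 GB in disk 7; 141 GB remain.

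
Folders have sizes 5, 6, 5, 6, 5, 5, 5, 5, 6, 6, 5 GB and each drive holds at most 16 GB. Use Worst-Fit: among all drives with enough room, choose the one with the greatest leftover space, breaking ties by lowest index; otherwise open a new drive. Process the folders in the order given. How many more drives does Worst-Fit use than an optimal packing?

Worst-Fit: [5,6,5] [6,5,5] [5,5,6] [6,5] → 4 drives.
Total size 59 GB; any packing needs at least ⌈59/16⌉ = 4 drives.
So 4 is already optimal.

0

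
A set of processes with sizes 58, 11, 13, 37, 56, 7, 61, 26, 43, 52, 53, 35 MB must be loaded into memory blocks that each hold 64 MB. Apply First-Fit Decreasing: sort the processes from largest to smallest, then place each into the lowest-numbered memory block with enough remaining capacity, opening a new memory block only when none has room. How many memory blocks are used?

8

Sorted descending: 61, 58, 56, 53, 52, 43, 37, 35, 26, 13, 11, 7.
Put 61 MB in memory block 1; 3 MB remain.
Put 58 MB in memory block 2; 6 MB remain.
Put 56 MB in memory block 3; 8 MB remain.
Put 53 MB in memory block 4; 11 MB remain.
Put 52 MB in memory block 5; 12 MB remain.
Put 43 MB in memory block 6; 21 MB remain.
Put 37 MB in memory block 7; 27 MB remain.
Put 35 MB in memory block 8; 29 MB remain.
Put 26 MB in memory block 7; 1 MB remain.
Put 13 MB in memory block 6; 8 MB remain.
Put 11 MB in memory block 4; 0 MB remain.
Put 7 MB in memory block 3; 1 MB remain.
Final memory blocks: [61] [58] [56,7] [53,11] [52] [43,13] [37,26] [35].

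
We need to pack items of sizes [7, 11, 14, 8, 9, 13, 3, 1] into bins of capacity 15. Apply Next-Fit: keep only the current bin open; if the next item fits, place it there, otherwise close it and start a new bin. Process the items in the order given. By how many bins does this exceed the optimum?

2

Next-Fit: [7] [11] [14] [8] [9] [13] [3,1] → 7 bins.
Total size 66; any packing needs at least ⌈66/15⌉ = 5 bins.
An optimal packing achieves that bound: [14,1] [13] [11,3] [9] [8,7] → 5 bins.
Excess: 7 − 5 = 2.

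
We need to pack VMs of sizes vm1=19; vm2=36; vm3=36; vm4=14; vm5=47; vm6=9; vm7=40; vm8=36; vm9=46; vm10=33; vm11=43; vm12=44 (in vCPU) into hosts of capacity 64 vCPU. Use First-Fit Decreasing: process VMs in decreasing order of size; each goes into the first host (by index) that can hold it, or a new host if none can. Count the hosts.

9 hosts

Sorted descending: 47, 46, 44, 43, 40, 36, 36, 36, 33, 19, 14, 9.
Put 47 vCPU in host 1; 17 vCPU remain.
Put 46 vCPU in host 2; 18 vCPU remain.
Put 44 vCPU in host 3; 20 vCPU remain.
Put 43 vCPU in host 4; 21 vCPU remain.
Put 40 vCPU in host 5; 24 vCPU remain.
Put 36 vCPU in host 6; 28 vCPU remain.
Put 36 vCPU in host 7; 28 vCPU remain.
Put 36 vCPU in host 8; 28 vCPU remain.
Put 33 vCPU in host 9; 31 vCPU remain.
Put 19 vCPU in host 3; 1 vCPU remain.
Put 14 vCPU in host 1; 3 vCPU remain.
Put 9 vCPU in host 2; 9 vCPU remain.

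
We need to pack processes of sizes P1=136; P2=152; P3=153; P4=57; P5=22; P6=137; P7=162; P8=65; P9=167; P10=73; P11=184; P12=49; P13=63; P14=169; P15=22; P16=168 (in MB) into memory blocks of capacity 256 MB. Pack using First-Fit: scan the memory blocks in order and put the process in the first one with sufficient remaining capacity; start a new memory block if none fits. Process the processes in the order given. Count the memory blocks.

9

Put P1 (136 MB) in memory block 1; 120 MB remain.
Put P2 (152 MB) in memory block 2; 104 MB remain.
Put P3 (153 MB) in memory block 3; 103 MB remain.
Put P4 (57 MB) in memory block 1; 63 MB remain.
Put P5 (22 MB) in memory block 1; 41 MB remain.
Put P6 (137 MB) in memory block 4; 119 MB remain.
Put P7 (162 MB) in memory block 5; 94 MB remain.
Put P8 (65 MB) in memory block 2; 39 MB remain.
Put P9 (167 MB) in memory block 6; 89 MB remain.
Put P10 (73 MB) in memory block 3; 30 MB remain.
Put P11 (184 MB) in memory block 7; 72 MB remain.
Put P12 (49 MB) in memory block 4; 70 MB remain.
Put P13 (63 MB) in memory block 4; 7 MB remain.
Put P14 (169 MB) in memory block 8; 87 MB remain.
Put P15 (22 MB) in memory block 1; 19 MB remain.
Put P16 (168 MB) in memory block 9; 88 MB remain.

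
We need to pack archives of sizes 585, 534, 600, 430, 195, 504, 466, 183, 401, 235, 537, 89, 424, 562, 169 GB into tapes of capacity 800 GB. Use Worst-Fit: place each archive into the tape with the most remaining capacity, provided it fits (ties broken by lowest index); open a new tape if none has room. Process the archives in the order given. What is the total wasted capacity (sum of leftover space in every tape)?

2086

585 GB → tape 1 (remaining 215 GB)
534 GB → tape 2 (remaining 266 GB)
600 GB → tape 3 (remaining 200 GB)
430 GB → tape 4 (remaining 370 GB)
195 GB → tape 4 (remaining 175 GB)
504 GB → tape 5 (remaining 296 GB)
466 GB → tape 6 (remaining 334 GB)
183 GB → tape 6 (remaining 151 GB)
401 GB → tape 7 (remaining 399 GB)
235 GB → tape 7 (remaining 164 GB)
537 GB → tape 8 (remaining 263 GB)
89 GB → tape 5 (remaining 207 GB)
424 GB → tape 9 (remaining 376 GB)
562 GB → tape 10 (remaining 238 GB)
169 GB → tape 9 (remaining 207 GB)
10 tapes × 800 GB = 8000 GB; used 5914 GB; unused 2086 GB.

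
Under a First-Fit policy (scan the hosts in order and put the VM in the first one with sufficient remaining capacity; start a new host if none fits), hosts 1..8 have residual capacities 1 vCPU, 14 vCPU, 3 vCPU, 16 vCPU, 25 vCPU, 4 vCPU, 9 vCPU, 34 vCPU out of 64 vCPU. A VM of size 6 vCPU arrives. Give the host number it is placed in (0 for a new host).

Hosts with room: host 2 (14 vCPU), host 4 (16 vCPU), host 5 (25 vCPU), host 7 (9 vCPU), host 8 (34 vCPU).
The first with room is host 2.

2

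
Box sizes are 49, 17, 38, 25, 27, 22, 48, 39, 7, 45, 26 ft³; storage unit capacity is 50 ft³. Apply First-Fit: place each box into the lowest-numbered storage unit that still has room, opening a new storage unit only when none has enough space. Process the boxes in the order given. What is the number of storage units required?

Put 49 ft³ in storage unit 1; 1 ft³ remain.
Put 17 ft³ in storage unit 2; 33 ft³ remain.
Put 38 ft³ in storage unit 3; 12 ft³ remain.
Put 25 ft³ in storage unit 2; 8 ft³ remain.
Put 27 ft³ in storage unit 4; 23 ft³ remain.
Put 22 ft³ in storage unit 4; 1 ft³ remain.
Put 48 ft³ in storage unit 5; 2 ft³ remain.
Put 39 ft³ in storage unit 6; 11 ft³ remain.
Put 7 ft³ in storage unit 2; 1 ft³ remain.
Put 45 ft³ in storage unit 7; 5 ft³ remain.
Put 26 ft³ in storage unit 8; 24 ft³ remain.

8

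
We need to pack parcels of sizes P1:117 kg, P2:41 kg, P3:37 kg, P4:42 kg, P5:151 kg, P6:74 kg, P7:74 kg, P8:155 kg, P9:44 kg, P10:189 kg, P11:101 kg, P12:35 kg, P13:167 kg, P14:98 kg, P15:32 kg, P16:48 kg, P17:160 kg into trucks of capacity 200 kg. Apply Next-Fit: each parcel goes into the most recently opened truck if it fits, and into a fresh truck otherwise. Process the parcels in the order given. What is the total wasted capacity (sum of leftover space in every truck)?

235

Put P1 (117 kg) in truck 1; 83 kg remain.
Put P2 (41 kg) in truck 1; 42 kg remain.
Put P3 (37 kg) in truck 1; 5 kg remain.
Put P4 (42 kg) in truck 2; 158 kg remain.
Put P5 (151 kg) in truck 2; 7 kg remain.
Put P6 (74 kg) in truck 3; 126 kg remain.
Put P7 (74 kg) in truck 3; 52 kg remain.
Put P8 (155 kg) in truck 4; 45 kg remain.
Put P9 (44 kg) in truck 4; 1 kg remain.
Put P10 (189 kg) in truck 5; 11 kg remain.
Put P11 (101 kg) in truck 6; 99 kg remain.
Put P12 (35 kg) in truck 6; 64 kg remain.
Put P13 (167 kg) in truck 7; 33 kg remain.
Put P14 (98 kg) in truck 8; 102 kg remain.
Put P15 (32 kg) in truck 8; 70 kg remain.
Put P16 (48 kg) in truck 8; 22 kg remain.
Put P17 (160 kg) in truck 9; 40 kg remain.
9 trucks × 200 kg = 1800 kg; used 1565 kg; unused 235 kg.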